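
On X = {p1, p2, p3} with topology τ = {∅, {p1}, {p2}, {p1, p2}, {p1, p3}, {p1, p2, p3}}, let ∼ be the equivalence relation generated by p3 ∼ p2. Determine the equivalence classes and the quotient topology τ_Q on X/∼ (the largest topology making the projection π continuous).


X/∼ = {[p1], [p2=p3]}; |τ_Q| = 3.

Equivalence classes: [p1], [p2=p3].
Quotient map π: X → X/∼ sends p1 ↦ [p1], p2 ↦ [p2=p3], p3 ↦ [p2=p3].
For each subset V ⊆ X/∼, compute π^{-1}(V) ⊆ X and check whether π^{-1}(V) ∈ τ. V is open in τ_Q iff π^{-1}(V) ∈ τ.
  V = {}: π^{-1}(V) = ∅ ∈ τ ✓.
  V = {[p1]}: π^{-1}(V) = {p1} ∈ τ ✓.
  V = {[p2=p3]}: π^{-1}(V) = {p2, p3} ∉ τ ✗.
  V = {[p1], [p2=p3]}: π^{-1}(V) = {p1, p2, p3} ∈ τ ✓.
Open sets in the quotient: τ_Q = {{}, {[p1]}, {[p1], [p2=p3]}} (3 elements).


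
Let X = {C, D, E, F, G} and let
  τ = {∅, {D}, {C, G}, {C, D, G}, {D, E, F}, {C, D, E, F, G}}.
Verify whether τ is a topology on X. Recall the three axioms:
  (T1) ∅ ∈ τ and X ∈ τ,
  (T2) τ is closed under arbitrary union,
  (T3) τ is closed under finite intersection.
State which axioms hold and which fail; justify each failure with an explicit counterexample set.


τ IS a topology on X.

Axiom (T1): ∅ ∈ τ? Yes; X ∈ τ? Yes.
Axiom (T2/T3): check pairwise unions and intersections of members of τ.
All pairwise intersections and unions checked — each lies in τ. Therefore τ satisfies (T1), (T2), (T3): it IS a topology on X.


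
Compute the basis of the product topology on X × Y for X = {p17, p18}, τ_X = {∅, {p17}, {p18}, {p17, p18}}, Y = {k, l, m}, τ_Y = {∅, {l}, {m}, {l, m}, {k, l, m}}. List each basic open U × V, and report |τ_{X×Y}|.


Basis B = {∅ × ∅, {p17} × {l}, {p17} × {m}, {p18} × {l}, {p18} × {m}, {p17} × {l, m}, {p17, p18} × {l}, {p17, p18} × {m}, {p18} × {l, m}, {p17} × {k, l, m}, {p18} × {k, l, m}, {p17, p18} × {l, m}, {p17, p18} × {k, l, m}}; |τ_{X×Y}| = 25.

Enumerate products U × V with U ∈ τ_X, V ∈ τ_Y (deduplicated):
  ∅ × ∅ = {} (∅)
  {p17} × {l} = {(p17,l)}
  {p17} × {m} = {(p17,m)}
  {p18} × {l} = {(p18,l)}
  {p18} × {m} = {(p18,m)}
  {p17} × {l, m} = {(p17,l), (p17,m)}
  {p17, p18} × {l} = {(p17,l), (p18,l)}
  {p17, p18} × {m} = {(p17,m), (p18,m)}
  {p18} × {l, m} = {(p18,l), (p18,m)}
  {p17} × {k, l, m} = {(p17,k), (p17,l), (p17,m)}
  {p18} × {k, l, m} = {(p18,k), (p18,l), (p18,m)}
  {p17, p18} × {l, m} = {(p17,l), (p17,m), (p18,l), (p18,m)}
  {p17, p18} × {k, l, m} = {(p17,k), (p17,l), (p17,m), (p18,k), (p18,l), (p18,m)}
These 13 distinct sets form the basis B.
Close under arbitrary unions to get τ_{X×Y}; counting gives |τ_{X×Y}| = 25.


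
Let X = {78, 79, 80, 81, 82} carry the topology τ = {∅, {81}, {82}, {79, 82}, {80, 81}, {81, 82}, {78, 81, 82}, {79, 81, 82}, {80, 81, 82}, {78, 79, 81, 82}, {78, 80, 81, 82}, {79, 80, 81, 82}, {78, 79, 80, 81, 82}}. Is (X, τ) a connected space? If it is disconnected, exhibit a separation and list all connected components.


(X, τ) is connected.

Find clopen sets (U ∈ τ with X ∖ U ∈ τ):
  U = ∅, X ∖ U = {78, 79, 80, 81, 82} — both open, so U is clopen.
  U = {78, 79, 80, 81, 82}, X ∖ U = ∅ — both open, so U is clopen.
Only trivial clopens (∅ and X) exist, so (X, τ) is connected.
Compute connected components by grouping points that agree on all clopens:
  component: {78, 79, 80, 81, 82}


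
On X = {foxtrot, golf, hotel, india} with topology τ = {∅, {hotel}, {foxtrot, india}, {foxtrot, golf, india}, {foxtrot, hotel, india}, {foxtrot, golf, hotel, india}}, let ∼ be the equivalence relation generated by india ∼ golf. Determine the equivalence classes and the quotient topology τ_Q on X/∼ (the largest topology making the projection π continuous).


X/∼ = {[foxtrot], [golf=india], [hotel]}; |τ_Q| = 4.

Equivalence classes: [foxtrot], [golf=india], [hotel].
Quotient map π: X → X/∼ sends foxtrot ↦ [foxtrot], golf ↦ [golf=india], hotel ↦ [hotel], india ↦ [golf=india].
For each subset V ⊆ X/∼, compute π^{-1}(V) ⊆ X and check whether π^{-1}(V) ∈ τ. V is open in τ_Q iff π^{-1}(V) ∈ τ.
  V = {}: π^{-1}(V) = ∅ ∈ τ ✓.
  V = {[foxtrot]}: π^{-1}(V) = {foxtrot} ∉ τ ✗.
  V = {[golf=india]}: π^{-1}(V) = {golf, india} ∉ τ ✗.
  V = {[foxtrot], [golf=india]}: π^{-1}(V) = {foxtrot, golf, india} ∈ τ ✓.
  V = {[hotel]}: π^{-1}(V) = {hotel} ∈ τ ✓.
  V = {[foxtrot], [hotel]}: π^{-1}(V) = {foxtrot, hotel} ∉ τ ✗.
  V = {[golf=india], [hotel]}: π^{-1}(V) = {golf, hotel, india} ∉ τ ✗.
  V = {[foxtrot], [golf=india], [hotel]}: π^{-1}(V) = {foxtrot, golf, hotel, india} ∈ τ ✓.
Open sets in the quotient: τ_Q = {{}, {[foxtrot], [golf=india]}, {[hotel]}, {[foxtrot], [golf=india], [hotel]}} (4 elements).


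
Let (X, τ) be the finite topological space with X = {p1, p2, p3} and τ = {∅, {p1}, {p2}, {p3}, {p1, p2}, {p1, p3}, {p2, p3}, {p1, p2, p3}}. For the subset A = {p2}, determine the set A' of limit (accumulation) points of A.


A' = ∅

For each x ∈ X, list the open sets U ∈ τ with x ∈ U, then check whether U ∩ (A ∖ {x}) ≠ ∅ for every such U.
  x = p1: open {p1} ∋ x has {p1} ∩ (A ∖ {p1}) = ∅, so x is NOT a limit point.
  x = p2: open {p2} ∋ x has {p2} ∩ (A ∖ {p2}) = ∅, so x is NOT a limit point.
  x = p3: open {p3} ∋ x has {p3} ∩ (A ∖ {p3}) = ∅, so x is NOT a limit point.
Collecting: A' = ∅.


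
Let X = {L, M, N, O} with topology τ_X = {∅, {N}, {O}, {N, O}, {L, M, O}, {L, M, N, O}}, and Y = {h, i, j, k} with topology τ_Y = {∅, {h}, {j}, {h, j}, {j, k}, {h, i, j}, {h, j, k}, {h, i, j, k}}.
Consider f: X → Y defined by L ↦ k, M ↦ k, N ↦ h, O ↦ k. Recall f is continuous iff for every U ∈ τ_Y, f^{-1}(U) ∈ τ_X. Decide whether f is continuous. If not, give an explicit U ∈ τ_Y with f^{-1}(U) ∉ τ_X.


f IS continuous.

Compute f^{-1}(U) for each U ∈ τ_Y:
  U = ∅: f^{-1}(U) = ∅ ∈ τ_X ✓.
  U = {h}: f^{-1}(U) = {N} ∈ τ_X ✓.
  U = {j}: f^{-1}(U) = ∅ ∈ τ_X ✓.
  U = {h, j}: f^{-1}(U) = {N} ∈ τ_X ✓.
  U = {j, k}: f^{-1}(U) = {L, M, O} ∈ τ_X ✓.
  U = {h, i, j}: f^{-1}(U) = {N} ∈ τ_X ✓.
  U = {h, j, k}: f^{-1}(U) = {L, M, N, O} ∈ τ_X ✓.
  U = {h, i, j, k}: f^{-1}(U) = {L, M, N, O} ∈ τ_X ✓.
Every preimage lies in τ_X, so f IS continuous.


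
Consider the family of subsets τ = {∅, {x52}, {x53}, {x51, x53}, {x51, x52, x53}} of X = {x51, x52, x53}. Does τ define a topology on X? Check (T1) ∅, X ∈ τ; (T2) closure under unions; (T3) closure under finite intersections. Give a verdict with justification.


τ is NOT a topology on X.

Axiom (T1): ∅ ∈ τ? Yes; X ∈ τ? Yes.
Axiom (T2/T3): check pairwise unions and intersections of members of τ.
Counterexample for (T2): {x52} ∪ {x53} = {x52, x53} ∉ τ. Therefore τ is NOT a topology.


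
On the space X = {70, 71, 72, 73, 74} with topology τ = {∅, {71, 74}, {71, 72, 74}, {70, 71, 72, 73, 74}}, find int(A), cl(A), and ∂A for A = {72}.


int(A) = ∅, cl(A) = {70, 72, 73}, ∂A = {70, 72, 73}.

Closed sets in (X, τ) are complements of opens:
  closed(X, τ) = {∅, {70, 73}, {70, 72, 73}, {70, 71, 72, 73, 74}}.
int(A) = ⋃ {U ∈ τ : U ⊆ A}. Opens contained in A: ∅.
Taking the union of these: int(A) = ∅.
cl(A) = ⋂ {C closed : A ⊆ C}. Closed sets containing A: {70, 72, 73}, {70, 71, 72, 73, 74}.
Intersecting these: cl(A) = {70, 72, 73}.
∂A = cl(A) ∖ int(A) = {70, 72, 73} ∖ ∅ = {70, 72, 73}.


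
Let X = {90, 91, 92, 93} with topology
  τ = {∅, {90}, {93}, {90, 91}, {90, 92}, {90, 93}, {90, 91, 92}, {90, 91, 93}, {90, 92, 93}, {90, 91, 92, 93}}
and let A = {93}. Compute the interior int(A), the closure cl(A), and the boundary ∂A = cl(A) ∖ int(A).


int(A) = {93}, cl(A) = {93}, ∂A = ∅.

Closed sets in (X, τ) are complements of opens:
  closed(X, τ) = {∅, {91}, {92}, {93}, {91, 92}, {91, 93}, {92, 93}, {90, 91, 92}, {91, 92, 93}, {90, 91, 92, 93}}.
int(A) = ⋃ {U ∈ τ : U ⊆ A}. Opens contained in A: ∅, {93}.
Taking the union of these: int(A) = {93}.
cl(A) = ⋂ {C closed : A ⊆ C}. Closed sets containing A: {93}, {91, 93}, {92, 93}, {91, 92, 93}, {90, 91, 92, 93}.
Intersecting these: cl(A) = {93}.
∂A = cl(A) ∖ int(A) = {93} ∖ {93} = ∅.


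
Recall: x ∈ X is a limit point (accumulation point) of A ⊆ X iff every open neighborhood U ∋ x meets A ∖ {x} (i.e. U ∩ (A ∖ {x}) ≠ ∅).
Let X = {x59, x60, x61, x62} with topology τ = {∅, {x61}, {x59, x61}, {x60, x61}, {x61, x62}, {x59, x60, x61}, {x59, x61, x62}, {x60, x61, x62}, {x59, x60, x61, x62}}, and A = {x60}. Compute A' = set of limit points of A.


A' = ∅

For each x ∈ X, list the open sets U ∈ τ with x ∈ U, then check whether U ∩ (A ∖ {x}) ≠ ∅ for every such U.
  x = x59: open {x59, x61} ∋ x has {x59, x61} ∩ (A ∖ {x59}) = ∅, so x is NOT a limit point.
  x = x60: open {x60, x61} ∋ x has {x60, x61} ∩ (A ∖ {x60}) = ∅, so x is NOT a limit point.
  x = x61: open {x61} ∋ x has {x61} ∩ (A ∖ {x61}) = ∅, so x is NOT a limit point.
  x = x62: open {x61, x62} ∋ x has {x61, x62} ∩ (A ∖ {x62}) = ∅, so x is NOT a limit point.
Collecting: A' = ∅.


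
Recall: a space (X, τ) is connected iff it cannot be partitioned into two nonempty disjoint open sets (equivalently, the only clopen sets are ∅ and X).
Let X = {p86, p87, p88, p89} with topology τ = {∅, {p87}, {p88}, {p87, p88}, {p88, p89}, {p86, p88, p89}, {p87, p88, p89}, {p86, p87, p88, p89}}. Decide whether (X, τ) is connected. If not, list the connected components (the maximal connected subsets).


(X, τ) is disconnected; components = [{p87}, {p86, p88, p89}].

Find clopen sets (U ∈ τ with X ∖ U ∈ τ):
  U = ∅, X ∖ U = {p86, p87, p88, p89} — both open, so U is clopen.
  U = {p87}, X ∖ U = {p86, p88, p89} — both open, so U is clopen.
  U = {p86, p88, p89}, X ∖ U = {p87} — both open, so U is clopen.
  U = {p86, p87, p88, p89}, X ∖ U = ∅ — both open, so U is clopen.
Nontrivial clopen(s) exist: e.g. {p86, p88, p89}. So (X, τ) is disconnected.
Compute connected components by grouping points that agree on all clopens:
  component: {p87}
  component: {p86, p88, p89}


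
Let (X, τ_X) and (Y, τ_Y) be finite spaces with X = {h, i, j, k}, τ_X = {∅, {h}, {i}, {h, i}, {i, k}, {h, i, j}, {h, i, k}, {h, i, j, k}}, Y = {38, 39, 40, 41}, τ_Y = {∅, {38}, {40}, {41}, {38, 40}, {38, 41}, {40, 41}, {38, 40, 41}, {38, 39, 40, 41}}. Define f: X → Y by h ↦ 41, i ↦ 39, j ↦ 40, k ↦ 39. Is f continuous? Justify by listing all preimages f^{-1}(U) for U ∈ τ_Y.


f is NOT continuous.

Compute f^{-1}(U) for each U ∈ τ_Y:
  U = ∅: f^{-1}(U) = ∅ ∈ τ_X ✓.
  U = {38}: f^{-1}(U) = ∅ ∈ τ_X ✓.
  U = {40}: f^{-1}(U) = {j} ∉ τ_X ✗.
  U = {41}: f^{-1}(U) = {h} ∈ τ_X ✓.
  U = {38, 40}: f^{-1}(U) = {j} ∉ τ_X ✗.
  U = {38, 41}: f^{-1}(U) = {h} ∈ τ_X ✓.
  U = {40, 41}: f^{-1}(U) = {h, j} ∉ τ_X ✗.
  U = {38, 40, 41}: f^{-1}(U) = {h, j} ∉ τ_X ✗.
  U = {38, 39, 40, 41}: f^{-1}(U) = {h, i, j, k} ∈ τ_X ✓.
Found U = {40} with f^{-1}(U) = {j} not in τ_X. Therefore f is NOT continuous.


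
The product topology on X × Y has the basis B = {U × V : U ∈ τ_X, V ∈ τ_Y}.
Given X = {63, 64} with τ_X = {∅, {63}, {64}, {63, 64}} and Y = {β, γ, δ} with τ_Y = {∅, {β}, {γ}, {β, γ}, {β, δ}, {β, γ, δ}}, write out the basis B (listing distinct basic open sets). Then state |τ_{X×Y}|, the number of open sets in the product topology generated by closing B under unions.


Basis B = {∅ × ∅, {63} × {β}, {63} × {γ}, {64} × {β}, {64} × {γ}, {63} × {β, γ}, {63} × {β, δ}, {63, 64} × {β}, {63, 64} × {γ}, {64} × {β, γ}, {64} × {β, δ}, {63} × {β, γ, δ}, {64} × {β, γ, δ}, {63, 64} × {β, γ}, {63, 64} × {β, δ}, {63, 64} × {β, γ, δ}}; |τ_{X×Y}| = 36.

Enumerate products U × V with U ∈ τ_X, V ∈ τ_Y (deduplicated):
  ∅ × ∅ = {} (∅)
  {63} × {β} = {(63,β)}
  {63} × {γ} = {(63,γ)}
  {64} × {β} = {(64,β)}
  {64} × {γ} = {(64,γ)}
  {63} × {β, γ} = {(63,β), (63,γ)}
  {63} × {β, δ} = {(63,β), (63,δ)}
  {63, 64} × {β} = {(63,β), (64,β)}
  {63, 64} × {γ} = {(63,γ), (64,γ)}
  {64} × {β, γ} = {(64,β), (64,γ)}
  {64} × {β, δ} = {(64,β), (64,δ)}
  {63} × {β, γ, δ} = {(63,β), (63,γ), (63,δ)}
  {64} × {β, γ, δ} = {(64,β), (64,γ), (64,δ)}
  {63, 64} × {β, γ} = {(63,β), (63,γ), (64,β), (64,γ)}
  {63, 64} × {β, δ} = {(63,β), (63,δ), (64,β), (64,δ)}
  {63, 64} × {β, γ, δ} = {(63,β), (63,γ), (63,δ), (64,β), (64,γ), (64,δ)}
These 16 distinct sets form the basis B.
Close under arbitrary unions to get τ_{X×Y}; counting gives |τ_{X×Y}| = 36.


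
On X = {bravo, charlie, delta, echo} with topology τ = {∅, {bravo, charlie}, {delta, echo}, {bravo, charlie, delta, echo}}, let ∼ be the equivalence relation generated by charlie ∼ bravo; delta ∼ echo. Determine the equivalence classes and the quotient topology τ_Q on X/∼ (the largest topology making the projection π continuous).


X/∼ = {[bravo=charlie], [delta=echo]}; |τ_Q| = 4.

Equivalence classes: [bravo=charlie], [delta=echo].
Quotient map π: X → X/∼ sends bravo ↦ [bravo=charlie], charlie ↦ [bravo=charlie], delta ↦ [delta=echo], echo ↦ [delta=echo].
For each subset V ⊆ X/∼, compute π^{-1}(V) ⊆ X and check whether π^{-1}(V) ∈ τ. V is open in τ_Q iff π^{-1}(V) ∈ τ.
  V = {}: π^{-1}(V) = ∅ ∈ τ ✓.
  V = {[bravo=charlie]}: π^{-1}(V) = {bravo, charlie} ∈ τ ✓.
  V = {[delta=echo]}: π^{-1}(V) = {delta, echo} ∈ τ ✓.
  V = {[bravo=charlie], [delta=echo]}: π^{-1}(V) = {bravo, charlie, delta, echo} ∈ τ ✓.
Open sets in the quotient: τ_Q = {{}, {[bravo=charlie]}, {[delta=echo]}, {[bravo=charlie], [delta=echo]}} (4 elements).


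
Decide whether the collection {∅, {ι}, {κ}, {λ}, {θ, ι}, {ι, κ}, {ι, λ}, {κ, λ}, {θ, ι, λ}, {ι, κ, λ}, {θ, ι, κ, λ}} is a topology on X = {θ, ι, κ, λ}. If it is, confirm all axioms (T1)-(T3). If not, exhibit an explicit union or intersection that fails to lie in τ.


τ is NOT a topology on X.

Axiom (T1): ∅ ∈ τ? Yes; X ∈ τ? Yes.
Axiom (T2/T3): check pairwise unions and intersections of members of τ.
Counterexample for (T2): {κ} ∪ {θ, ι} = {θ, ι, κ} ∉ τ. Therefore τ is NOT a topology.


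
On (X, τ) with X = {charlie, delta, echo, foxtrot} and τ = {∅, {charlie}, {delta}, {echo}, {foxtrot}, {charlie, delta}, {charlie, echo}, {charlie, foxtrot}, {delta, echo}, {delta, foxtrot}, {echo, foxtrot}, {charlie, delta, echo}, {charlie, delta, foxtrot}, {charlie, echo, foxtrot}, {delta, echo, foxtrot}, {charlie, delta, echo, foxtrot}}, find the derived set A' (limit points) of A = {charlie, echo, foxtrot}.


A' = ∅

For each x ∈ X, list the open sets U ∈ τ with x ∈ U, then check whether U ∩ (A ∖ {x}) ≠ ∅ for every such U.
  x = charlie: open {charlie} ∋ x has {charlie} ∩ (A ∖ {charlie}) = ∅, so x is NOT a limit point.
  x = delta: open {delta} ∋ x has {delta} ∩ (A ∖ {delta}) = ∅, so x is NOT a limit point.
  x = echo: open {echo} ∋ x has {echo} ∩ (A ∖ {echo}) = ∅, so x is NOT a limit point.
  x = foxtrot: open {foxtrot} ∋ x has {foxtrot} ∩ (A ∖ {foxtrot}) = ∅, so x is NOT a limit point.
Collecting: A' = ∅.


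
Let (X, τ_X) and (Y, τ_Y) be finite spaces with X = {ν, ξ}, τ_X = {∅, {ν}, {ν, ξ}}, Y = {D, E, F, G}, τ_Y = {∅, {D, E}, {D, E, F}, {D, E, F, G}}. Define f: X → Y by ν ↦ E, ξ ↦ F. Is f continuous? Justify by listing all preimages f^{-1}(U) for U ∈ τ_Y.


f IS continuous.

Compute f^{-1}(U) for each U ∈ τ_Y:
  U = ∅: f^{-1}(U) = ∅ ∈ τ_X ✓.
  U = {D, E}: f^{-1}(U) = {ν} ∈ τ_X ✓.
  U = {D, E, F}: f^{-1}(U) = {ν, ξ} ∈ τ_X ✓.
  U = {D, E, F, G}: f^{-1}(U) = {ν, ξ} ∈ τ_X ✓.
Every preimage lies in τ_X, so f IS continuous.


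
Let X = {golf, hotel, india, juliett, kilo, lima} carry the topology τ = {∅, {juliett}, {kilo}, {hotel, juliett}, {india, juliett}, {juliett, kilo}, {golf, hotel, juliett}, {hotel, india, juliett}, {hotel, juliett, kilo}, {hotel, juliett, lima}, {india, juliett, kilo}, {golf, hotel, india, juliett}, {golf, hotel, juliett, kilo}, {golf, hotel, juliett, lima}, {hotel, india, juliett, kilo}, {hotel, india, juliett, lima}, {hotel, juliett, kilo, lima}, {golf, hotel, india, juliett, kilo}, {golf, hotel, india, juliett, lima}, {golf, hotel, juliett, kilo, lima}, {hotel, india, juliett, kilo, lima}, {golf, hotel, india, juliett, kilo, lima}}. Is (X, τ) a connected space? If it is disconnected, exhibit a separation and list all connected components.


(X, τ) is disconnected; components = [{kilo}, {golf, hotel, india, juliett, lima}].

Find clopen sets (U ∈ τ with X ∖ U ∈ τ):
  U = ∅, X ∖ U = {golf, hotel, india, juliett, kilo, lima} — both open, so U is clopen.
  U = {kilo}, X ∖ U = {golf, hotel, india, juliett, lima} — both open, so U is clopen.
  U = {golf, hotel, india, juliett, lima}, X ∖ U = {kilo} — both open, so U is clopen.
  U = {golf, hotel, india, juliett, kilo, lima}, X ∖ U = ∅ — both open, so U is clopen.
Nontrivial clopen(s) exist: e.g. {kilo}. So (X, τ) is disconnected.
Compute connected components by grouping points that agree on all clopens:
  component: {kilo}
  component: {golf, hotel, india, juliett, lima}


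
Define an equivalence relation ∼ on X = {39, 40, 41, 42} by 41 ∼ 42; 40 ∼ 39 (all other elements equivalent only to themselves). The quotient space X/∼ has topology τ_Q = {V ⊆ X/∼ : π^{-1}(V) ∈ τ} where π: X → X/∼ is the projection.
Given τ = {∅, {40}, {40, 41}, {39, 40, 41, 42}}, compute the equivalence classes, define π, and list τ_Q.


X/∼ = {[39=40], [41=42]}; |τ_Q| = 2.

Equivalence classes: [39=40], [41=42].
Quotient map π: X → X/∼ sends 39 ↦ [39=40], 40 ↦ [39=40], 41 ↦ [41=42], 42 ↦ [41=42].
For each subset V ⊆ X/∼, compute π^{-1}(V) ⊆ X and check whether π^{-1}(V) ∈ τ. V is open in τ_Q iff π^{-1}(V) ∈ τ.
  V = {}: π^{-1}(V) = ∅ ∈ τ ✓.
  V = {[39=40]}: π^{-1}(V) = {39, 40} ∉ τ ✗.
  V = {[41=42]}: π^{-1}(V) = {41, 42} ∉ τ ✗.
  V = {[39=40], [41=42]}: π^{-1}(V) = {39, 40, 41, 42} ∈ τ ✓.
Open sets in the quotient: τ_Q = {{}, {[39=40], [41=42]}} (2 elements).


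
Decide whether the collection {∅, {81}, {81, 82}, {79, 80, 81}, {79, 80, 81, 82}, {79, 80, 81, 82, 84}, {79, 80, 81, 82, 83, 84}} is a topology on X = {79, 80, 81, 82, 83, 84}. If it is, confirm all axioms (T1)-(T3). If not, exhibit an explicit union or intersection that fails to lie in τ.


τ IS a topology on X.

Axiom (T1): ∅ ∈ τ? Yes; X ∈ τ? Yes.
Axiom (T2/T3): check pairwise unions and intersections of members of τ.
All pairwise intersections and unions checked — each lies in τ. Therefore τ satisfies (T1), (T2), (T3): it IS a topology on X.


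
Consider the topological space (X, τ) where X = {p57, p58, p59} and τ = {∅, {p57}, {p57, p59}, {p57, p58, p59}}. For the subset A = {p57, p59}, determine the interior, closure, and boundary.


int(A) = {p57, p59}, cl(A) = {p57, p58, p59}, ∂A = {p58}.

Closed sets in (X, τ) are complements of opens:
  closed(X, τ) = {∅, {p58}, {p58, p59}, {p57, p58, p59}}.
int(A) = ⋃ {U ∈ τ : U ⊆ A}. Opens contained in A: ∅, {p57}, {p57, p59}.
Taking the union of these: int(A) = {p57, p59}.
cl(A) = ⋂ {C closed : A ⊆ C}. Closed sets containing A: {p57, p58, p59}.
Intersecting these: cl(A) = {p57, p58, p59}.
∂A = cl(A) ∖ int(A) = {p57, p58, p59} ∖ {p57, p59} = {p58}.


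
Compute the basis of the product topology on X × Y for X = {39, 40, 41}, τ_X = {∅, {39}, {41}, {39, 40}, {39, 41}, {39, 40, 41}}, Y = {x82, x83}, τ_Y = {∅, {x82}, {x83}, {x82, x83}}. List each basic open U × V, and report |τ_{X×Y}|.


Basis B = {∅ × ∅, {39} × {x82}, {39} × {x83}, {41} × {x82}, {41} × {x83}, {39} × {x82, x83}, {39, 40} × {x82}, {39, 41} × {x82}, {39, 40} × {x83}, {39, 41} × {x83}, {41} × {x82, x83}, {39, 40, 41} × {x82}, {39, 40, 41} × {x83}, {39, 40} × {x82, x83}, {39, 41} × {x82, x83}, {39, 40, 41} × {x82, x83}}; |τ_{X×Y}| = 36.

Enumerate products U × V with U ∈ τ_X, V ∈ τ_Y (deduplicated):
  ∅ × ∅ = {} (∅)
  {39} × {x82} = {(39,x82)}
  {39} × {x83} = {(39,x83)}
  {41} × {x82} = {(41,x82)}
  {41} × {x83} = {(41,x83)}
  {39} × {x82, x83} = {(39,x82), (39,x83)}
  {39, 40} × {x82} = {(39,x82), (40,x82)}
  {39, 41} × {x82} = {(39,x82), (41,x82)}
  {39, 40} × {x83} = {(39,x83), (40,x83)}
  {39, 41} × {x83} = {(39,x83), (41,x83)}
  {41} × {x82, x83} = {(41,x82), (41,x83)}
  {39, 40, 41} × {x82} = {(39,x82), (40,x82), (41,x82)}
  {39, 40, 41} × {x83} = {(39,x83), (40,x83), (41,x83)}
  {39, 40} × {x82, x83} = {(39,x82), (39,x83), (40,x82), (40,x83)}
  {39, 41} × {x82, x83} = {(39,x82), (39,x83), (41,x82), (41,x83)}
  {39, 40, 41} × {x82, x83} = {(39,x82), (39,x83), (40,x82), (40,x83), (41,x82), (41,x83)}
These 16 distinct sets form the basis B.
Close under arbitrary unions to get τ_{X×Y}; counting gives |τ_{X×Y}| = 36.


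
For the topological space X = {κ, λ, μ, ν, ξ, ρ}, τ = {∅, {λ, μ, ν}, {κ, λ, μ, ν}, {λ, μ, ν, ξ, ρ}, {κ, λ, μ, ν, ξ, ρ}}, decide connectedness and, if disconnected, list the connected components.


(X, τ) is connected.

Find clopen sets (U ∈ τ with X ∖ U ∈ τ):
  U = ∅, X ∖ U = {κ, λ, μ, ν, ξ, ρ} — both open, so U is clopen.
  U = {κ, λ, μ, ν, ξ, ρ}, X ∖ U = ∅ — both open, so U is clopen.
Only trivial clopens (∅ and X) exist, so (X, τ) is connected.
Compute connected components by grouping points that agree on all clopens:
  component: {κ, λ, μ, ν, ξ, ρ}


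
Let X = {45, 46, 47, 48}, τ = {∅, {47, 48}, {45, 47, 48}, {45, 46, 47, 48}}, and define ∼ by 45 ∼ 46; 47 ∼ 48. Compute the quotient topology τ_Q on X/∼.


X/∼ = {[45=46], [47=48]}; |τ_Q| = 3.

Equivalence classes: [45=46], [47=48].
Quotient map π: X → X/∼ sends 45 ↦ [45=46], 46 ↦ [45=46], 47 ↦ [47=48], 48 ↦ [47=48].
For each subset V ⊆ X/∼, compute π^{-1}(V) ⊆ X and check whether π^{-1}(V) ∈ τ. V is open in τ_Q iff π^{-1}(V) ∈ τ.
  V = {}: π^{-1}(V) = ∅ ∈ τ ✓.
  V = {[45=46]}: π^{-1}(V) = {45, 46} ∉ τ ✗.
  V = {[47=48]}: π^{-1}(V) = {47, 48} ∈ τ ✓.
  V = {[45=46], [47=48]}: π^{-1}(V) = {45, 46, 47, 48} ∈ τ ✓.
Open sets in the quotient: τ_Q = {{}, {[47=48]}, {[45=46], [47=48]}} (3 elements).


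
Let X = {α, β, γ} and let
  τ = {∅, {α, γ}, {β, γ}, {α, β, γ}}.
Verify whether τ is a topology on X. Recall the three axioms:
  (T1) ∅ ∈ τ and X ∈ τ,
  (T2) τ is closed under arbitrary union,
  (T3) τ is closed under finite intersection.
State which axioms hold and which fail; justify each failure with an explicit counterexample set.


τ is NOT a topology on X.

Axiom (T1): ∅ ∈ τ? Yes; X ∈ τ? Yes.
Axiom (T2/T3): check pairwise unions and intersections of members of τ.
Counterexample for (T3): {α, γ} ∩ {β, γ} = {γ} ∉ τ. Therefore τ is NOT a topology.


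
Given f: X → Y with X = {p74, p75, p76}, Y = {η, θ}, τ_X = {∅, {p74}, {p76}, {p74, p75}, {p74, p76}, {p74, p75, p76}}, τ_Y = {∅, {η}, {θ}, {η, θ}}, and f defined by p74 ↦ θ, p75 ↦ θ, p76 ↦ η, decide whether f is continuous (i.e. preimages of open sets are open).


f IS continuous.

Compute f^{-1}(U) for each U ∈ τ_Y:
  U = ∅: f^{-1}(U) = ∅ ∈ τ_X ✓.
  U = {η}: f^{-1}(U) = {p76} ∈ τ_X ✓.
  U = {θ}: f^{-1}(U) = {p74, p75} ∈ τ_X ✓.
  U = {η, θ}: f^{-1}(U) = {p74, p75, p76} ∈ τ_X ✓.
Every preimage lies in τ_X, so f IS continuous.


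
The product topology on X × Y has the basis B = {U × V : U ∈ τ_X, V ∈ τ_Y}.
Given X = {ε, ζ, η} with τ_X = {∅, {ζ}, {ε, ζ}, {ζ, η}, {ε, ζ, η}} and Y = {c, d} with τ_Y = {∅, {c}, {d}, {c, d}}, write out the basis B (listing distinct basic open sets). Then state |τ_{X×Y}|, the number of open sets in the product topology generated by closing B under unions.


Basis B = {∅ × ∅, {ζ} × {c}, {ζ} × {d}, {ε, ζ} × {c}, {ε, ζ} × {d}, {ζ} × {c, d}, {ζ, η} × {c}, {ζ, η} × {d}, {ε, ζ, η} × {c}, {ε, ζ, η} × {d}, {ε, ζ} × {c, d}, {ζ, η} × {c, d}, {ε, ζ, η} × {c, d}}; |τ_{X×Y}| = 25.

Enumerate products U × V with U ∈ τ_X, V ∈ τ_Y (deduplicated):
  ∅ × ∅ = {} (∅)
  {ζ} × {c} = {(ζ,c)}
  {ζ} × {d} = {(ζ,d)}
  {ε, ζ} × {c} = {(ε,c), (ζ,c)}
  {ε, ζ} × {d} = {(ε,d), (ζ,d)}
  {ζ} × {c, d} = {(ζ,c), (ζ,d)}
  {ζ, η} × {c} = {(ζ,c), (η,c)}
  {ζ, η} × {d} = {(ζ,d), (η,d)}
  {ε, ζ, η} × {c} = {(ε,c), (ζ,c), (η,c)}
  {ε, ζ, η} × {d} = {(ε,d), (ζ,d), (η,d)}
  {ε, ζ} × {c, d} = {(ε,c), (ε,d), (ζ,c), (ζ,d)}
  {ζ, η} × {c, d} = {(ζ,c), (ζ,d), (η,c), (η,d)}
  {ε, ζ, η} × {c, d} = {(ε,c), (ε,d), (ζ,c), (ζ,d), (η,c), (η,d)}
These 13 distinct sets form the basis B.
Close under arbitrary unions to get τ_{X×Y}; counting gives |τ_{X×Y}| = 25.


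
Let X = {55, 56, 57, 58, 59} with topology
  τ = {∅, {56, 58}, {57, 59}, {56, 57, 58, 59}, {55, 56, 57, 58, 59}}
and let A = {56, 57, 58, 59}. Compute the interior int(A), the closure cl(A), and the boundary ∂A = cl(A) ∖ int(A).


int(A) = {56, 57, 58, 59}, cl(A) = {55, 56, 57, 58, 59}, ∂A = {55}.

Closed sets in (X, τ) are complements of opens:
  closed(X, τ) = {∅, {55}, {55, 56, 58}, {55, 57, 59}, {55, 56, 57, 58, 59}}.
int(A) = ⋃ {U ∈ τ : U ⊆ A}. Opens contained in A: ∅, {56, 58}, {57, 59}, {56, 57, 58, 59}.
Taking the union of these: int(A) = {56, 57, 58, 59}.
cl(A) = ⋂ {C closed : A ⊆ C}. Closed sets containing A: {55, 56, 57, 58, 59}.
Intersecting these: cl(A) = {55, 56, 57, 58, 59}.
∂A = cl(A) ∖ int(A) = {55, 56, 57, 58, 59} ∖ {56, 57, 58, 59} = {55}.


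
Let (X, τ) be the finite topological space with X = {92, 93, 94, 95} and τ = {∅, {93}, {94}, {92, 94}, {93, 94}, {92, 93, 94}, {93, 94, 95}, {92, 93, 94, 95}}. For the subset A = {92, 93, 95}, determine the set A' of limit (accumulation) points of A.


A' = {95}

For each x ∈ X, list the open sets U ∈ τ with x ∈ U, then check whether U ∩ (A ∖ {x}) ≠ ∅ for every such U.
  x = 92: open {92, 94} ∋ x has {92, 94} ∩ (A ∖ {92}) = ∅, so x is NOT a limit point.
  x = 93: open {93} ∋ x has {93} ∩ (A ∖ {93}) = ∅, so x is NOT a limit point.
  x = 94: open {94} ∋ x has {94} ∩ (A ∖ {94}) = ∅, so x is NOT a limit point.
  x = 95: opens ∋ x are {93, 94, 95}, {92, 93, 94, 95}; each meets A ∖ {95}, so x IS a limit point.
Collecting: A' = {95}.


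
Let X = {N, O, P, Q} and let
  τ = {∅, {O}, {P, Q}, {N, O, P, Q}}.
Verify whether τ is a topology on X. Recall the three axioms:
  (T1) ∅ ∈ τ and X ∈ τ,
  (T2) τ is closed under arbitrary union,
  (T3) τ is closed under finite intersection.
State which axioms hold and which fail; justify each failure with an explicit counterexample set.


τ is NOT a topology on X.

Axiom (T1): ∅ ∈ τ? Yes; X ∈ τ? Yes.
Axiom (T2/T3): check pairwise unions and intersections of members of τ.
Counterexample for (T2): {O} ∪ {P, Q} = {O, P, Q} ∉ τ. Therefore τ is NOT a topology.


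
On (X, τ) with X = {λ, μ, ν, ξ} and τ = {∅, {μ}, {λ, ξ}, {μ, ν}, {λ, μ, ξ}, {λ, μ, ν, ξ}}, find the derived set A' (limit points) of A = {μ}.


A' = {ν}

For each x ∈ X, list the open sets U ∈ τ with x ∈ U, then check whether U ∩ (A ∖ {x}) ≠ ∅ for every such U.
  x = λ: open {λ, ξ} ∋ x has {λ, ξ} ∩ (A ∖ {λ}) = ∅, so x is NOT a limit point.
  x = μ: open {μ} ∋ x has {μ} ∩ (A ∖ {μ}) = ∅, so x is NOT a limit point.
  x = ν: opens ∋ x are {μ, ν}, {λ, μ, ν, ξ}; each meets A ∖ {ν}, so x IS a limit point.
  x = ξ: open {λ, ξ} ∋ x has {λ, ξ} ∩ (A ∖ {ξ}) = ∅, so x is NOT a limit point.
Collecting: A' = {ν}.


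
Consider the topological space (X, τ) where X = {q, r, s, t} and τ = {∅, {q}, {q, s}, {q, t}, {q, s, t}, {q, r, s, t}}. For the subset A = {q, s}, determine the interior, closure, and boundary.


int(A) = {q, s}, cl(A) = {q, r, s, t}, ∂A = {r, t}.

Closed sets in (X, τ) are complements of opens:
  closed(X, τ) = {∅, {r}, {r, s}, {r, t}, {r, s, t}, {q, r, s, t}}.
int(A) = ⋃ {U ∈ τ : U ⊆ A}. Opens contained in A: ∅, {q}, {q, s}.
Taking the union of these: int(A) = {q, s}.
cl(A) = ⋂ {C closed : A ⊆ C}. Closed sets containing A: {q, r, s, t}.
Intersecting these: cl(A) = {q, r, s, t}.
∂A = cl(A) ∖ int(A) = {q, r, s, t} ∖ {q, s} = {r, t}.


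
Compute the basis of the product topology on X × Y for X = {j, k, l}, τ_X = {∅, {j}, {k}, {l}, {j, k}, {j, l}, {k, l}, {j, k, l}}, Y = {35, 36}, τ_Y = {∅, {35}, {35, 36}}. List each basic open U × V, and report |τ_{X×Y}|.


Basis B = {∅ × ∅, {j} × {35}, {k} × {35}, {l} × {35}, {j} × {35, 36}, {j, k} × {35}, {j, l} × {35}, {k} × {35, 36}, {k, l} × {35}, {l} × {35, 36}, {j, k, l} × {35}, {j, k} × {35, 36}, {j, l} × {35, 36}, {k, l} × {35, 36}, {j, k, l} × {35, 36}}; |τ_{X×Y}| = 27.

Enumerate products U × V with U ∈ τ_X, V ∈ τ_Y (deduplicated):
  ∅ × ∅ = {} (∅)
  {j} × {35} = {(j,35)}
  {k} × {35} = {(k,35)}
  {l} × {35} = {(l,35)}
  {j} × {35, 36} = {(j,35), (j,36)}
  {j, k} × {35} = {(j,35), (k,35)}
  {j, l} × {35} = {(j,35), (l,35)}
  {k} × {35, 36} = {(k,35), (k,36)}
  {k, l} × {35} = {(k,35), (l,35)}
  {l} × {35, 36} = {(l,35), (l,36)}
  {j, k, l} × {35} = {(j,35), (k,35), (l,35)}
  {j, k} × {35, 36} = {(j,35), (j,36), (k,35), (k,36)}
  {j, l} × {35, 36} = {(j,35), (j,36), (l,35), (l,36)}
  {k, l} × {35, 36} = {(k,35), (k,36), (l,35), (l,36)}
  {j, k, l} × {35, 36} = {(j,35), (j,36), (k,35), (k,36), (l,35), (l,36)}
These 15 distinct sets form the basis B.
Close under arbitrary unions to get τ_{X×Y}; counting gives |τ_{X×Y}| = 27.


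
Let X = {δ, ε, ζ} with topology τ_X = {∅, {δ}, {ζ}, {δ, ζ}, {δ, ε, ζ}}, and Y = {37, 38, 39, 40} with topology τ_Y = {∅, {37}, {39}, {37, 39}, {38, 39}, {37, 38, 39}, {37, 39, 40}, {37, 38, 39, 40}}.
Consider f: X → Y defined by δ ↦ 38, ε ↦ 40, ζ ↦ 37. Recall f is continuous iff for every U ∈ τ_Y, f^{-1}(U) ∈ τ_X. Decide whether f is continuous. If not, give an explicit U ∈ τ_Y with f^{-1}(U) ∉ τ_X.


f is NOT continuous.

Compute f^{-1}(U) for each U ∈ τ_Y:
  U = ∅: f^{-1}(U) = ∅ ∈ τ_X ✓.
  U = {37}: f^{-1}(U) = {ζ} ∈ τ_X ✓.
  U = {39}: f^{-1}(U) = ∅ ∈ τ_X ✓.
  U = {37, 39}: f^{-1}(U) = {ζ} ∈ τ_X ✓.
  U = {38, 39}: f^{-1}(U) = {δ} ∈ τ_X ✓.
  U = {37, 38, 39}: f^{-1}(U) = {δ, ζ} ∈ τ_X ✓.
  U = {37, 39, 40}: f^{-1}(U) = {ε, ζ} ∉ τ_X ✗.
  U = {37, 38, 39, 40}: f^{-1}(U) = {δ, ε, ζ} ∈ τ_X ✓.
Found U = {37, 39, 40} with f^{-1}(U) = {ε, ζ} not in τ_X. Therefore f is NOT continuous.


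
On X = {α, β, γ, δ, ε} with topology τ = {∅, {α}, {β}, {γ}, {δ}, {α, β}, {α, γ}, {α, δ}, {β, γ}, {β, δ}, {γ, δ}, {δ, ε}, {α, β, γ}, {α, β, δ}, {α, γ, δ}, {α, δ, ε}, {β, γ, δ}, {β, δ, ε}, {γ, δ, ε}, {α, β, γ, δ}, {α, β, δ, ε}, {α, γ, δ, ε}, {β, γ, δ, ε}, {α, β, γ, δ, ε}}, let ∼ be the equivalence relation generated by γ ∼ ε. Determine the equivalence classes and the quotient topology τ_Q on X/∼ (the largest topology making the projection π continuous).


X/∼ = {[α], [β], [γ=ε], [δ]}; |τ_Q| = 12.

Equivalence classes: [α], [β], [γ=ε], [δ].
Quotient map π: X → X/∼ sends α ↦ [α], β ↦ [β], γ ↦ [γ=ε], δ ↦ [δ], ε ↦ [γ=ε].
For each subset V ⊆ X/∼, compute π^{-1}(V) ⊆ X and check whether π^{-1}(V) ∈ τ. V is open in τ_Q iff π^{-1}(V) ∈ τ.
  V = {}: π^{-1}(V) = ∅ ∈ τ ✓.
  V = {[α]}: π^{-1}(V) = {α} ∈ τ ✓.
  V = {[β]}: π^{-1}(V) = {β} ∈ τ ✓.
  V = {[α], [β]}: π^{-1}(V) = {α, β} ∈ τ ✓.
  V = {[γ=ε]}: π^{-1}(V) = {γ, ε} ∉ τ ✗.
  V = {[α], [γ=ε]}: π^{-1}(V) = {α, γ, ε} ∉ τ ✗.
  V = {[β], [γ=ε]}: π^{-1}(V) = {β, γ, ε} ∉ τ ✗.
  V = {[α], [β], [γ=ε]}: π^{-1}(V) = {α, β, γ, ε} ∉ τ ✗.
  V = {[δ]}: π^{-1}(V) = {δ} ∈ τ ✓.
  V = {[α], [δ]}: π^{-1}(V) = {α, δ} ∈ τ ✓.
  V = {[β], [δ]}: π^{-1}(V) = {β, δ} ∈ τ ✓.
  V = {[α], [β], [δ]}: π^{-1}(V) = {α, β, δ} ∈ τ ✓.
  V = {[γ=ε], [δ]}: π^{-1}(V) = {γ, δ, ε} ∈ τ ✓.
  V = {[α], [γ=ε], [δ]}: π^{-1}(V) = {α, γ, δ, ε} ∈ τ ✓.
  V = {[β], [γ=ε], [δ]}: π^{-1}(V) = {β, γ, δ, ε} ∈ τ ✓.
  V = {[α], [β], [γ=ε], [δ]}: π^{-1}(V) = {α, β, γ, δ, ε} ∈ τ ✓.
Open sets in the quotient: τ_Q = {{}, {[α]}, {[β]}, {[α], [β]}, {[δ]}, {[α], [δ]}, {[β], [δ]}, {[α], [β], [δ]}, {[γ=ε], [δ]}, {[α], [γ=ε], [δ]}, {[β], [γ=ε], [δ]}, {[α], [β], [γ=ε], [δ]}} (12 elements).


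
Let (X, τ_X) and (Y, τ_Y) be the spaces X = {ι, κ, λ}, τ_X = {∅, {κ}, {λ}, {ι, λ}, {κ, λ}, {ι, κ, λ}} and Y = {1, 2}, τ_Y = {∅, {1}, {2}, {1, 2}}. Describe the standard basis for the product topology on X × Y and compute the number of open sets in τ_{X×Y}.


Basis B = {∅ × ∅, {κ} × {1}, {κ} × {2}, {λ} × {1}, {λ} × {2}, {ι, λ} × {1}, {ι, λ} × {2}, {κ} × {1, 2}, {κ, λ} × {1}, {κ, λ} × {2}, {λ} × {1, 2}, {ι, κ, λ} × {1}, {ι, κ, λ} × {2}, {ι, λ} × {1, 2}, {κ, λ} × {1, 2}, {ι, κ, λ} × {1, 2}}; |τ_{X×Y}| = 36.

Enumerate products U × V with U ∈ τ_X, V ∈ τ_Y (deduplicated):
  ∅ × ∅ = {} (∅)
  {κ} × {1} = {(κ,1)}
  {κ} × {2} = {(κ,2)}
  {λ} × {1} = {(λ,1)}
  {λ} × {2} = {(λ,2)}
  {ι, λ} × {1} = {(ι,1), (λ,1)}
  {ι, λ} × {2} = {(ι,2), (λ,2)}
  {κ} × {1, 2} = {(κ,1), (κ,2)}
  {κ, λ} × {1} = {(κ,1), (λ,1)}
  {κ, λ} × {2} = {(κ,2), (λ,2)}
  {λ} × {1, 2} = {(λ,1), (λ,2)}
  {ι, κ, λ} × {1} = {(ι,1), (κ,1), (λ,1)}
  {ι, κ, λ} × {2} = {(ι,2), (κ,2), (λ,2)}
  {ι, λ} × {1, 2} = {(ι,1), (ι,2), (λ,1), (λ,2)}
  {κ, λ} × {1, 2} = {(κ,1), (κ,2), (λ,1), (λ,2)}
  {ι, κ, λ} × {1, 2} = {(ι,1), (ι,2), (κ,1), (κ,2), (λ,1), (λ,2)}
These 16 distinct sets form the basis B.
Close under arbitrary unions to get τ_{X×Y}; counting gives |τ_{X×Y}| = 36.


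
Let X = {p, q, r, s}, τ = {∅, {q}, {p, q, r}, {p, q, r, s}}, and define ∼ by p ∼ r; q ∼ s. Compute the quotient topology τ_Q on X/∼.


X/∼ = {[p=r], [q=s]}; |τ_Q| = 2.

Equivalence classes: [p=r], [q=s].
Quotient map π: X → X/∼ sends p ↦ [p=r], q ↦ [q=s], r ↦ [p=r], s ↦ [q=s].
For each subset V ⊆ X/∼, compute π^{-1}(V) ⊆ X and check whether π^{-1}(V) ∈ τ. V is open in τ_Q iff π^{-1}(V) ∈ τ.
  V = {}: π^{-1}(V) = ∅ ∈ τ ✓.
  V = {[p=r]}: π^{-1}(V) = {p, r} ∉ τ ✗.
  V = {[q=s]}: π^{-1}(V) = {q, s} ∉ τ ✗.
  V = {[p=r], [q=s]}: π^{-1}(V) = {p, q, r, s} ∈ τ ✓.
Open sets in the quotient: τ_Q = {{}, {[p=r], [q=s]}} (2 elements).


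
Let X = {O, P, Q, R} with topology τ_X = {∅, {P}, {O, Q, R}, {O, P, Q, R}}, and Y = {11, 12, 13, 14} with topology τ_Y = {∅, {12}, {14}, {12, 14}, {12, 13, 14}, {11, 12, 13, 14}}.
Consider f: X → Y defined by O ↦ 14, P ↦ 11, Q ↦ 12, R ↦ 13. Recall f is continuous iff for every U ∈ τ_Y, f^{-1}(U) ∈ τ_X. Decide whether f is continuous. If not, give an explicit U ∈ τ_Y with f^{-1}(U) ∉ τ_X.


f is NOT continuous.

Compute f^{-1}(U) for each U ∈ τ_Y:
  U = ∅: f^{-1}(U) = ∅ ∈ τ_X ✓.
  U = {12}: f^{-1}(U) = {Q} ∉ τ_X ✗.
  U = {14}: f^{-1}(U) = {O} ∉ τ_X ✗.
  U = {12, 14}: f^{-1}(U) = {O, Q} ∉ τ_X ✗.
  U = {12, 13, 14}: f^{-1}(U) = {O, Q, R} ∈ τ_X ✓.
  U = {11, 12, 13, 14}: f^{-1}(U) = {O, P, Q, R} ∈ τ_X ✓.
Found U = {12} with f^{-1}(U) = {Q} not in τ_X. Therefore f is NOT continuous.


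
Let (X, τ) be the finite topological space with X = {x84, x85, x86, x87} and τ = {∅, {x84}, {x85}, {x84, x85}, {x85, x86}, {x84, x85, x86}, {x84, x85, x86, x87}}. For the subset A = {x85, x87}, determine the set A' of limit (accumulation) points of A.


A' = {x86, x87}

For each x ∈ X, list the open sets U ∈ τ with x ∈ U, then check whether U ∩ (A ∖ {x}) ≠ ∅ for every such U.
  x = x84: open {x84} ∋ x has {x84} ∩ (A ∖ {x84}) = ∅, so x is NOT a limit point.
  x = x85: open {x85} ∋ x has {x85} ∩ (A ∖ {x85}) = ∅, so x is NOT a limit point.
  x = x86: opens ∋ x are {x85, x86}, {x84, x85, x86}, {x84, x85, x86, x87}; each meets A ∖ {x86}, so x IS a limit point.
  x = x87: opens ∋ x are {x84, x85, x86, x87}; each meets A ∖ {x87}, so x IS a limit point.
Collecting: A' = {x86, x87}.


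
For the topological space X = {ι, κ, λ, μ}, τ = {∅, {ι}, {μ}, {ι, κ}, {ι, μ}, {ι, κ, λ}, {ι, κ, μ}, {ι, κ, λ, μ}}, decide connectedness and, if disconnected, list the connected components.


(X, τ) is disconnected; components = [{μ}, {ι, κ, λ}].

Find clopen sets (U ∈ τ with X ∖ U ∈ τ):
  U = ∅, X ∖ U = {ι, κ, λ, μ} — both open, so U is clopen.
  U = {μ}, X ∖ U = {ι, κ, λ} — both open, so U is clopen.
  U = {ι, κ, λ}, X ∖ U = {μ} — both open, so U is clopen.
  U = {ι, κ, λ, μ}, X ∖ U = ∅ — both open, so U is clopen.
Nontrivial clopen(s) exist: e.g. {ι, κ, λ}. So (X, τ) is disconnected.
Compute connected components by grouping points that agree on all clopens:
  component: {μ}
  component: {ι, κ, λ}


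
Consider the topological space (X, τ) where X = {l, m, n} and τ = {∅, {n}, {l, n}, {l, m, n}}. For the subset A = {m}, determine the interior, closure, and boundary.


int(A) = ∅, cl(A) = {m}, ∂A = {m}.

Closed sets in (X, τ) are complements of opens:
  closed(X, τ) = {∅, {m}, {l, m}, {l, m, n}}.
int(A) = ⋃ {U ∈ τ : U ⊆ A}. Opens contained in A: ∅.
Taking the union of these: int(A) = ∅.
cl(A) = ⋂ {C closed : A ⊆ C}. Closed sets containing A: {m}, {l, m}, {l, m, n}.
Intersecting these: cl(A) = {m}.
∂A = cl(A) ∖ int(A) = {m} ∖ ∅ = {m}.


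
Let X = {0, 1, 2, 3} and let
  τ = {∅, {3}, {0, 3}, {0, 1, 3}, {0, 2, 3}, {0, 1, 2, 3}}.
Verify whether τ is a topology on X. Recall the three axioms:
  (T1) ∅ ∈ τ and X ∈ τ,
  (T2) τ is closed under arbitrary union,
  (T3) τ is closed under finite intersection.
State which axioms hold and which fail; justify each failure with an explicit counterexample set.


τ IS a topology on X.

Axiom (T1): ∅ ∈ τ? Yes; X ∈ τ? Yes.
Axiom (T2/T3): check pairwise unions and intersections of members of τ.
All pairwise intersections and unions checked — each lies in τ. Therefore τ satisfies (T1), (T2), (T3): it IS a topology on X.


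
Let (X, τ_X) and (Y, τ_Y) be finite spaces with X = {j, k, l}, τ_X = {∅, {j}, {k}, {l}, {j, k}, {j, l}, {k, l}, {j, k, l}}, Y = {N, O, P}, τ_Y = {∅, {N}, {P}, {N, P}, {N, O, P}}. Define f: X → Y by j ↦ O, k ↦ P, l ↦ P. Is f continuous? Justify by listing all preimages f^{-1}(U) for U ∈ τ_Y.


f IS continuous.

Compute f^{-1}(U) for each U ∈ τ_Y:
  U = ∅: f^{-1}(U) = ∅ ∈ τ_X ✓.
  U = {N}: f^{-1}(U) = ∅ ∈ τ_X ✓.
  U = {P}: f^{-1}(U) = {k, l} ∈ τ_X ✓.
  U = {N, P}: f^{-1}(U) = {k, l} ∈ τ_X ✓.
  U = {N, O, P}: f^{-1}(U) = {j, k, l} ∈ τ_X ✓.
Every preimage lies in τ_X, so f IS continuous.


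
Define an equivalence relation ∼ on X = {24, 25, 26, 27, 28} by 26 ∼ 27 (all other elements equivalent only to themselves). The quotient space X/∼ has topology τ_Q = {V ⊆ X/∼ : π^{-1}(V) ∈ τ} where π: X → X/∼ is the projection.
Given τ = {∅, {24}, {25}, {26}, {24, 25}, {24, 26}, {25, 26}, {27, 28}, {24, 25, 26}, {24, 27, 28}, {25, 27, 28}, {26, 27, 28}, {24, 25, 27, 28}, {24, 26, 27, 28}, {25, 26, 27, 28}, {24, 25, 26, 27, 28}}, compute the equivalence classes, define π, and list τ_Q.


X/∼ = {[24], [25], [26=27], [28]}; |τ_Q| = 8.

Equivalence classes: [24], [25], [26=27], [28].
Quotient map π: X → X/∼ sends 24 ↦ [24], 25 ↦ [25], 26 ↦ [26=27], 27 ↦ [26=27], 28 ↦ [28].
For each subset V ⊆ X/∼, compute π^{-1}(V) ⊆ X and check whether π^{-1}(V) ∈ τ. V is open in τ_Q iff π^{-1}(V) ∈ τ.
  V = {}: π^{-1}(V) = ∅ ∈ τ ✓.
  V = {[24]}: π^{-1}(V) = {24} ∈ τ ✓.
  V = {[25]}: π^{-1}(V) = {25} ∈ τ ✓.
  V = {[24], [25]}: π^{-1}(V) = {24, 25} ∈ τ ✓.
  V = {[26=27]}: π^{-1}(V) = {26, 27} ∉ τ ✗.
  V = {[24], [26=27]}: π^{-1}(V) = {24, 26, 27} ∉ τ ✗.
  V = {[25], [26=27]}: π^{-1}(V) = {25, 26, 27} ∉ τ ✗.
  V = {[24], [25], [26=27]}: π^{-1}(V) = {24, 25, 26, 27} ∉ τ ✗.
  V = {[28]}: π^{-1}(V) = {28} ∉ τ ✗.
  V = {[24], [28]}: π^{-1}(V) = {24, 28} ∉ τ ✗.
  V = {[25], [28]}: π^{-1}(V) = {25, 28} ∉ τ ✗.
  V = {[24], [25], [28]}: π^{-1}(V) = {24, 25, 28} ∉ τ ✗.
  V = {[26=27], [28]}: π^{-1}(V) = {26, 27, 28} ∈ τ ✓.
  V = {[24], [26=27], [28]}: π^{-1}(V) = {24, 26, 27, 28} ∈ τ ✓.
  V = {[25], [26=27], [28]}: π^{-1}(V) = {25, 26, 27, 28} ∈ τ ✓.
  V = {[24], [25], [26=27], [28]}: π^{-1}(V) = {24, 25, 26, 27, 28} ∈ τ ✓.
Open sets in the quotient: τ_Q = {{}, {[24]}, {[25]}, {[24], [25]}, {[26=27], [28]}, {[24], [26=27], [28]}, {[25], [26=27], [28]}, {[24], [25], [26=27], [28]}} (8 elements).
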